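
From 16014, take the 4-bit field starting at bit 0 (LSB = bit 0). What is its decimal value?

v = 011111010001110
Shift right by 0: 011111010001110
Mask low 4 bits: 1110 = 14

14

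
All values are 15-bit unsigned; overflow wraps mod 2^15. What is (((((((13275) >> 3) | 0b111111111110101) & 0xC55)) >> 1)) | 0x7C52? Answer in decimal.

32378

13275 = 011001111011011
→ >> 3 → 000011001111011 = 1659
0b111111111110101 = 111111111110101
→ | → 111111111111111 = 32767
0xC55 = 000110001010101
→ & → 000110001010101 = 3157
→ >> 1 → 000011000101010 = 1578
0x7C52 = 111110001010010
→ | → 111111001111010 = 32378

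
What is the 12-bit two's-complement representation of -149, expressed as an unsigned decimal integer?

3947

149 in 12 bits: 000010010101
Invert: 111101101010
Add 1:  111101101011 = 3947
(Check: 2^12 - 149 = 4096 - 149 = 3947.)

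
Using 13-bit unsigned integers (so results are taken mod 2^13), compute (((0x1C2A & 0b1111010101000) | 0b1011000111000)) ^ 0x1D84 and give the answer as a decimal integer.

0x1C2A = 1110000101010
0b1111010101000 = 1111010101000
→ & → 1110000101000 = 7208
0b1011000111000 = 1011000111000
→ | → 1111000111000 = 7736
0x1D84 = 1110110000100
→ ^ → 0001110111100 = 956

956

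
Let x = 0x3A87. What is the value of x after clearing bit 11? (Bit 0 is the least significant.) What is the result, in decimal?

12935

x = 0011101010000111
bit 11 is currently 1; clear it via x & ~(1 << 11) = x & ~2048
→ 0011001010000111 = 12935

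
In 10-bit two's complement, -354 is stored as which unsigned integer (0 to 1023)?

670

354 in 10 bits: 0101100010
Invert: 1010011101
Add 1:  1010011110 = 670
(Check: 2^10 - 354 = 1024 - 354 = 670.)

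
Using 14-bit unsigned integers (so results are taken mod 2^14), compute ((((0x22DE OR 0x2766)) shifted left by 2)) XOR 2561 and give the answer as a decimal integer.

0x22DE = 10001011011110
0x2766 = 10011101100110
→ OR → 10011111111110 = 10238
→ shifted left by 2 (mod 2^14) → 01111111111000 = 8184
2561 = 00101000000001
→ XOR → 01010111111001 = 5625

5625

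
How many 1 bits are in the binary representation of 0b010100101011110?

n = 10100101011110
Count the 1s: 1 + 1 + 1 + 1 + 1 + 1 + 1 + 1 = 8

8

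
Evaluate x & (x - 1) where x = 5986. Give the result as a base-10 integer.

x = 1011101100010 = 5986
x - 1 = 1011101100001
AND   = 1011101100000 = 5984
(x & (x - 1) clears the lowest set bit of x.)

5984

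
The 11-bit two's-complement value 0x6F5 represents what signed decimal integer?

-267

pattern = 11011110101 (MSB is 1 ⇒ negative)
Invert: 00100001010, add 1 → 00100001011 = 267, so the value is -267.
(Equivalently: 1781 - 2^11 = 1781 - 2048 = -267.)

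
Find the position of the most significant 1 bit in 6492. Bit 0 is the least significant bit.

12

6492 = 1100101011100
The topmost 1 is at position 12 (since 2^12 = 4096 ≤ 6492 < 8192).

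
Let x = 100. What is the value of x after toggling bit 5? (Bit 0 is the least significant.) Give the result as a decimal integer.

x = 001100100
bit 5 is currently 1; toggle it via x ^ (1 << 5) = x ^ 32
→ 001000100 = 68

68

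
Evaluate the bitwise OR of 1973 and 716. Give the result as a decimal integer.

2045

1973 = 11110110101
716 = 01011001100
 OR → 11111111101 = 2045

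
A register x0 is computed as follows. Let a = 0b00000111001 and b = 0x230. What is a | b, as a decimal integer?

a = 0000111001
0x230 = 1000110000
 OR → 1000111001 = 569

569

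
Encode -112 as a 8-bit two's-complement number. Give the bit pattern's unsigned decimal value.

112 in 8 bits: 01110000
Invert: 10001111
Add 1:  10010000 = 144
(Check: 2^8 - 112 = 256 - 112 = 144.)

144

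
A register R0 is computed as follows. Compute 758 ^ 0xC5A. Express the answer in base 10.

758 = 001011110110
0xC5A = 110001011010
XOR → 111010101100 = 3756

3756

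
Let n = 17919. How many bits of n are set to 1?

17919 = 100010111111111
Count the 1s: 1 + 1 + 1 + 1 + 1 + 1 + 1 + 1 + 1 + 1 + 1 = 11

11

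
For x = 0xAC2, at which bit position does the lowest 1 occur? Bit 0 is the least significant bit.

0xAC2 = 101011000010
Trailing zeros: 1, so the lowest set bit is bit 1 (value 2).

1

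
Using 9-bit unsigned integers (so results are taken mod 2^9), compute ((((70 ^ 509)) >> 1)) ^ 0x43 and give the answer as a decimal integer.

158

70 = 001000110
509 = 111111101
→ ^ → 110111011 = 443
→ >> 1 → 011011101 = 221
0x43 = 001000011
→ ^ → 010011110 = 158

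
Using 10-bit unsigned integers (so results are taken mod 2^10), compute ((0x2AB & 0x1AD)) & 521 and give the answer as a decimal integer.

9

0x2AB = 1010101011
0x1AD = 0110101101
→ & → 0010101001 = 169
521 = 1000001001
→ & → 0000001001 = 9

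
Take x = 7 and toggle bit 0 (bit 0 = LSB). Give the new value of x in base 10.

6

x = 00000111
bit 0 is currently 1; toggle it via x ^ (1 << 0) = x ^ 1
→ 00000110 = 6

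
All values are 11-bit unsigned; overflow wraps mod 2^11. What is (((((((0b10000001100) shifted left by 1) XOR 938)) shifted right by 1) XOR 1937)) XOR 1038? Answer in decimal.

582

0b10000001100 = 10000001100
→ shifted left by 1 (mod 2^11) → 00000011000 = 24
938 = 01110101010
→ XOR → 01110110010 = 946
→ shifted right by 1 → 00111011001 = 473
1937 = 11110010001
→ XOR → 11001001000 = 1608
1038 = 10000001110
→ XOR → 01001000110 = 582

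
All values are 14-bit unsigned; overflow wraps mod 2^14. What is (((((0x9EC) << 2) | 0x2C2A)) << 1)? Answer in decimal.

8052

0x9EC = 00100111101100
→ << 2 (mod 2^14) → 10011110110000 = 10160
0x2C2A = 10110000101010
→ | → 10111110111010 = 12218
→ << 1 (mod 2^14) → 01111101110100 = 8052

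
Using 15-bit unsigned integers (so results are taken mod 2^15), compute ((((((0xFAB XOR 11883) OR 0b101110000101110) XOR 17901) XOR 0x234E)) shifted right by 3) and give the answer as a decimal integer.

0xFAB = 000111110101011
11883 = 010111001101011
→ XOR → 010000111000000 = 8640
0b101110000101110 = 101110000101110
→ OR → 111110111101110 = 32238
17901 = 100010111101101
→ XOR → 011100000000011 = 14339
0x234E = 010001101001110
→ XOR → 001101101001101 = 6989
→ shifted right by 3 → 000001101101001 = 873

873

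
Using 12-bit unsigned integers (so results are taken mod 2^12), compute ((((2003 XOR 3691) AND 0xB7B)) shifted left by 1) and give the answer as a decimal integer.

624

2003 = 011111010011
3691 = 111001101011
→ XOR → 100110111000 = 2488
0xB7B = 101101111011
→ AND → 100100111000 = 2360
→ shifted left by 1 (mod 2^12) → 001001110000 = 624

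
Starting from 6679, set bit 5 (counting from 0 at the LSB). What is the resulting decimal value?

6711

x = 1101000010111
bit 5 is currently 0; set it via x | (1 << 5) = x | 32
→ 1101000110111 = 6711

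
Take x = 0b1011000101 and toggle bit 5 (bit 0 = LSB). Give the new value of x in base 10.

x = 1011000101
bit 5 is currently 0; toggle it via x ^ (1 << 5) = x ^ 32
→ 1011100101 = 741

741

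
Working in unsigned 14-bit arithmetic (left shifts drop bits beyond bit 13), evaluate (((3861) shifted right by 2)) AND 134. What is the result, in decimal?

132

3861 = 00111100010101
→ shifted right by 2 → 00001111000101 = 965
134 = 00000010000110
→ AND → 00000010000100 = 132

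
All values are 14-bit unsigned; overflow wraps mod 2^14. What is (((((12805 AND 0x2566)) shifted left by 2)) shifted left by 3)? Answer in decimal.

12805 = 11001000000101
0x2566 = 10010101100110
→ AND → 10000000000100 = 8196
→ shifted left by 2 (mod 2^14) → 00000000010000 = 16
→ shifted left by 3 (mod 2^14) → 00000010000000 = 128

128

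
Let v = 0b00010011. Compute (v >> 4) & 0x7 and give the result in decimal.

v = 00010011
Shift right by 4: 0001
Mask low 3 bits: 001 = 1

1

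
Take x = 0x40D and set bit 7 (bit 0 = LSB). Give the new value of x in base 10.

x = 0010000001101
bit 7 is currently 0; set it via x | (1 << 7) = x | 128
→ 0010010001101 = 1165

1165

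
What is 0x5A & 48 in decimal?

0x5A = 1011010
48 = 0110000
AND → 0010000 = 16

16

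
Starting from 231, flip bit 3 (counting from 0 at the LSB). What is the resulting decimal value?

x = 11100111
bit 3 is currently 0; toggle it via x ^ (1 << 3) = x ^ 8
→ 11101111 = 239

239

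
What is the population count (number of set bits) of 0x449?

0x449 = 10001001001
Count the 1s: 1 + 1 + 1 + 1 = 4

4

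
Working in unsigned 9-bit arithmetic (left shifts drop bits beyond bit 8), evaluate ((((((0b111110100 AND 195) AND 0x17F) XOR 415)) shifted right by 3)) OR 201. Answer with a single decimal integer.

251

0b111110100 = 111110100
195 = 011000011
→ AND → 011000000 = 192
0x17F = 101111111
→ AND → 001000000 = 64
415 = 110011111
→ XOR → 111011111 = 479
→ shifted right by 3 → 000111011 = 59
201 = 011001001
→ OR → 011111011 = 251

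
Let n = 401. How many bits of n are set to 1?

4

401 = 110010001
Count the 1s: 1 + 1 + 1 + 1 = 4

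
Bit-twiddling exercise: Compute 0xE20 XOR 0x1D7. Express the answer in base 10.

0xE20 = 111000100000
0x1D7 = 000111010111
XOR → 111111110111 = 4087

4087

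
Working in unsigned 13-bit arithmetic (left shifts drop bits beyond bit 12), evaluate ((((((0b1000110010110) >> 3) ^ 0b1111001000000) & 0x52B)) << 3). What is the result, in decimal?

272

0b1000110010110 = 1000110010110
→ >> 3 → 0001000110010 = 562
0b1111001000000 = 1111001000000
→ ^ → 1110001110010 = 7282
0x52B = 0010100101011
→ & → 0010000100010 = 1058
→ << 3 (mod 2^13) → 0000100010000 = 272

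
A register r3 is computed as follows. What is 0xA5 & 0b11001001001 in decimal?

1

0xA5 = 00010100101
b = 11001001001
AND → 00000000001 = 1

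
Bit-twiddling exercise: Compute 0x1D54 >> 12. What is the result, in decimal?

1

0x1D54 = 1110101010100
shift right by 12 → 0000000000001 = 1
(equivalently, floor(7508 / 4096))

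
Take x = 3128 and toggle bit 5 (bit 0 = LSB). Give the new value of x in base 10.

3096

x = 110000111000
bit 5 is currently 1; toggle it via x ^ (1 << 5) = x ^ 32
→ 110000011000 = 3096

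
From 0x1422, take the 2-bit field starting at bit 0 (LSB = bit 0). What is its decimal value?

v = 1010000100010
Shift right by 0: 1010000100010
Mask low 2 bits: 10 = 2

2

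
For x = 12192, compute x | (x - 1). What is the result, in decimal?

12223

x = 10111110100000 = 12192
x - 1 = 10111110011111
OR    = 10111110111111 = 12223
(x | (x - 1) sets all bits below the lowest set bit.)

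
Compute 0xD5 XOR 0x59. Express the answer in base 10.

0xD5 = 11010101
0x59 = 01011001
XOR → 10001100 = 140

140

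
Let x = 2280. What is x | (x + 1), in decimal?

2281

x = 100011101000 = 2280
x + 1 = 100011101001
OR    = 100011101001 = 2281
(x | (x + 1) sets the lowest cleared bit.)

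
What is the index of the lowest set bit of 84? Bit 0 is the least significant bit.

2

84 = 1010100
Trailing zeros: 2, so the lowest set bit is bit 2 (value 4).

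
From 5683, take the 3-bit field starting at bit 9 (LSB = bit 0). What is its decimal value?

v = 1011000110011
Shift right by 9: 1011
Mask low 3 bits: 011 = 3

3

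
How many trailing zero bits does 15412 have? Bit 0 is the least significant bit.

15412 = 11110000110100
Trailing zeros: 2, so the lowest set bit is bit 2 (value 4).

2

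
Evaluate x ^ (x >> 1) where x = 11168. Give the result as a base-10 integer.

15984

x = 10101110100000 = 11168
x>>1 = 01010111010000
XOR  = 11111001110000 = 15984
(x ^ (x >> 1) gives the standard binary-reflected Gray code of x.)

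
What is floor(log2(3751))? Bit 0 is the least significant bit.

11

3751 = 111010100111
The topmost 1 is at position 11 (since 2^11 = 2048 ≤ 3751 < 4096).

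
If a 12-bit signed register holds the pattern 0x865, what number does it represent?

-1947

pattern = 100001100101 (MSB is 1 ⇒ negative)
Invert: 011110011010, add 1 → 011110011011 = 1947, so the value is -1947.
(Equivalently: 2149 - 2^12 = 2149 - 4096 = -1947.)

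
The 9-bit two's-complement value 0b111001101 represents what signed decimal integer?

-51

pattern = 111001101 (MSB is 1 ⇒ negative)
Invert: 000110010, add 1 → 000110011 = 51, so the value is -51.
(Equivalently: 461 - 2^9 = 461 - 512 = -51.)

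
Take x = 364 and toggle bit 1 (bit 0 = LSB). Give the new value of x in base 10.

366

x = 101101100
bit 1 is currently 0; toggle it via x ^ (1 << 1) = x ^ 2
→ 101101110 = 366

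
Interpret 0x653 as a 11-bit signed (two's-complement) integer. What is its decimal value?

-429

pattern = 11001010011 (MSB is 1 ⇒ negative)
Invert: 00110101100, add 1 → 00110101101 = 429, so the value is -429.
(Equivalently: 1619 - 2^11 = 1619 - 2048 = -429.)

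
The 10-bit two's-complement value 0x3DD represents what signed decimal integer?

-35

pattern = 1111011101 (MSB is 1 ⇒ negative)
Invert: 0000100010, add 1 → 0000100011 = 35, so the value is -35.
(Equivalently: 989 - 2^10 = 989 - 1024 = -35.)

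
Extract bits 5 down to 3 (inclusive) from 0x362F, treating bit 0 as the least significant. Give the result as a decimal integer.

5

v = 011011000101111
Shift right by 3: 011011000101
Mask low 3 bits: 101 = 5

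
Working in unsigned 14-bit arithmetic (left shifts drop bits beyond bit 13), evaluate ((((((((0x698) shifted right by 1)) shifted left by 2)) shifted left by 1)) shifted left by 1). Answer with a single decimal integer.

13504

0x698 = 00011010011000
→ shifted right by 1 → 00001101001100 = 844
→ shifted left by 2 (mod 2^14) → 00110100110000 = 3376
→ shifted left by 1 (mod 2^14) → 01101001100000 = 6752
→ shifted left by 1 (mod 2^14) → 11010011000000 = 13504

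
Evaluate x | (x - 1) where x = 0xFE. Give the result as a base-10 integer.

x = 11111110 = 254
x - 1 = 11111101
OR    = 11111111 = 255
(x | (x - 1) sets all bits below the lowest set bit.)

255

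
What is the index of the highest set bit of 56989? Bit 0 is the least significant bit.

15

56989 = 1101111010011101
The topmost 1 is at position 15 (since 2^15 = 32768 ≤ 56989 < 65536).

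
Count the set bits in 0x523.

0x523 = 10100100011
Count the 1s: 1 + 1 + 1 + 1 + 1 = 5

5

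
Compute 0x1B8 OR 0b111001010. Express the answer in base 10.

0x1B8 = 110111000
b = 111001010
 OR → 111111010 = 506

506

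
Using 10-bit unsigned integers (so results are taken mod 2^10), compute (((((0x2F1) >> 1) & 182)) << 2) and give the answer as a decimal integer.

192

0x2F1 = 1011110001
→ >> 1 → 0101111000 = 376
182 = 0010110110
→ & → 0000110000 = 48
→ << 2 (mod 2^10) → 0011000000 = 192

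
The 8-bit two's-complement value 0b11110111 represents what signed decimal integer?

pattern = 11110111 (MSB is 1 ⇒ negative)
Invert: 00001000, add 1 → 00001001 = 9, so the value is -9.
(Equivalently: 247 - 2^8 = 247 - 256 = -9.)

-9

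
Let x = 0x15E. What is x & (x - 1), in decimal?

x = 101011110 = 350
x - 1 = 101011101
AND   = 101011100 = 348
(x & (x - 1) clears the lowest set bit of x.)

348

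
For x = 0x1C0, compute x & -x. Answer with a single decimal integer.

64

x = 111000000 = 448
-x (two's complement) = …001000000
AND   = 001000000 = 64
(x & -x isolates the lowest set bit of x.)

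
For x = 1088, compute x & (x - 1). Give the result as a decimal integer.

x = 10001000000 = 1088
x - 1 = 10000111111
AND   = 10000000000 = 1024
(x & (x - 1) clears the lowest set bit of x.)

1024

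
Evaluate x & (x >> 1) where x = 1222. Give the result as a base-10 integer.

66

x = 10011000110 = 1222
x>>1 = 01001100011
AND  = 00001000010 = 66
(x & (x >> 1) has a 1 wherever x has two consecutive 1 bits.)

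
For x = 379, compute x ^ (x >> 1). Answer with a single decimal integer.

x = 101111011 = 379
x>>1 = 010111101
XOR  = 111000110 = 454
(x ^ (x >> 1) gives the standard binary-reflected Gray code of x.)

454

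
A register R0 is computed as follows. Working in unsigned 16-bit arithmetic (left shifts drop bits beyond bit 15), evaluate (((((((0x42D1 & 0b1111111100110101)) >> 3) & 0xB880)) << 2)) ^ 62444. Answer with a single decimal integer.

0x42D1 = 0100001011010001
0b1111111100110101 = 1111111100110101
→ & → 0100001000010001 = 16913
→ >> 3 → 0000100001000010 = 2114
0xB880 = 1011100010000000
→ & → 0000100000000000 = 2048
→ << 2 (mod 2^16) → 0010000000000000 = 8192
62444 = 1111001111101100
→ ^ → 1101001111101100 = 54252

54252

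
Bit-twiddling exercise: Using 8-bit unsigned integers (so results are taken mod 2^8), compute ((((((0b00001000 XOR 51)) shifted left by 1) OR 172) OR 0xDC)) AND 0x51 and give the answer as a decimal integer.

0b00001000 = 00001000
51 = 00110011
→ XOR → 00111011 = 59
→ shifted left by 1 (mod 2^8) → 01110110 = 118
172 = 10101100
→ OR → 11111110 = 254
0xDC = 11011100
→ OR → 11111110 = 254
0x51 = 01010001
→ AND → 01010000 = 80

80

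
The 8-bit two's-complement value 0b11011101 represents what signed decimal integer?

pattern = 11011101 (MSB is 1 ⇒ negative)
Invert: 00100010, add 1 → 00100011 = 35, so the value is -35.
(Equivalently: 221 - 2^8 = 221 - 256 = -35.)

-35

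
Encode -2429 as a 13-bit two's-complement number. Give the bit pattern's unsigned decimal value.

5763

2429 in 13 bits: 0100101111101
Invert: 1011010000010
Add 1:  1011010000011 = 5763
(Check: 2^13 - 2429 = 8192 - 2429 = 5763.)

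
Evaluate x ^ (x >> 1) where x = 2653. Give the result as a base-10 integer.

3955

x = 101001011101 = 2653
x>>1 = 010100101110
XOR  = 111101110011 = 3955
(x ^ (x >> 1) gives the standard binary-reflected Gray code of x.)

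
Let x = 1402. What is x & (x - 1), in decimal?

x = 10101111010 = 1402
x - 1 = 10101111001
AND   = 10101111000 = 1400
(x & (x - 1) clears the lowest set bit of x.)

1400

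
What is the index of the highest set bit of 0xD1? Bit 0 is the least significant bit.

7

0xD1 = 11010001
The topmost 1 is at position 7 (since 2^7 = 128 ≤ 209 < 256).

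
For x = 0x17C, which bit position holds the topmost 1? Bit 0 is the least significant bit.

0x17C = 101111100
The topmost 1 is at position 8 (since 2^8 = 256 ≤ 380 < 512).

8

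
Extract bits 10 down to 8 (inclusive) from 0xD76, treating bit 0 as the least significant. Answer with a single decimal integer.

v = 110101110110
Shift right by 8: 1101
Mask low 3 bits: 101 = 5

5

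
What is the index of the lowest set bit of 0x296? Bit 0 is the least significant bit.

1

0x296 = 1010010110
Trailing zeros: 1, so the lowest set bit is bit 1 (value 2).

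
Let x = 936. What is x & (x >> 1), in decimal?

x = 1110101000 = 936
x>>1 = 0111010100
AND  = 0110000000 = 384
(x & (x >> 1) has a 1 wherever x has two consecutive 1 bits.)

384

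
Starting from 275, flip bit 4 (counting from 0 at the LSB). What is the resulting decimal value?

259

x = 0000100010011
bit 4 is currently 1; toggle it via x ^ (1 << 4) = x ^ 16
→ 0000100000011 = 259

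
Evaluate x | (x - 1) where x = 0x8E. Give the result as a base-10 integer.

143

x = 10001110 = 142
x - 1 = 10001101
OR    = 10001111 = 143
(x | (x - 1) sets all bits below the lowest set bit.)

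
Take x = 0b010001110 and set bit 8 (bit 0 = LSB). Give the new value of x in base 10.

398

x = 010001110
bit 8 is currently 0; set it via x | (1 << 8) = x | 256
→ 110001110 = 398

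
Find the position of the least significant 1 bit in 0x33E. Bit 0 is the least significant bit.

1

0x33E = 1100111110
Trailing zeros: 1, so the lowest set bit is bit 1 (value 2).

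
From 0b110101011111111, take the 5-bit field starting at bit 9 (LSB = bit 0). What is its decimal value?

v = 110101011111111
Shift right by 9: 110101
Mask low 5 bits: 10101 = 21

21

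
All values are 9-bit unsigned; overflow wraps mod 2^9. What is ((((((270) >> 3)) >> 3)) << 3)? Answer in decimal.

270 = 100001110
→ >> 3 → 000100001 = 33
→ >> 3 → 000000100 = 4
→ << 3 (mod 2^9) → 000100000 = 32

32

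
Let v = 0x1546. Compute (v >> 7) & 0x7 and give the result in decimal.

v = 001010101000110
Shift right by 7: 00101010
Mask low 3 bits: 010 = 2

2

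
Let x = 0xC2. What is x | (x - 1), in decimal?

195

x = 11000010 = 194
x - 1 = 11000001
OR    = 11000011 = 195
(x | (x - 1) sets all bits below the lowest set bit.)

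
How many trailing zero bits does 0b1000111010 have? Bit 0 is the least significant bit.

1

0b1000111010 = 1000111010
Trailing zeros: 1, so the lowest set bit is bit 1 (value 2).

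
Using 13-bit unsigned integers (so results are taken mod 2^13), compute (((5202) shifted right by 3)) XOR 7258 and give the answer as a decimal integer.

7888

5202 = 1010001010010
→ shifted right by 3 → 0001010001010 = 650
7258 = 1110001011010
→ XOR → 1111011010000 = 7888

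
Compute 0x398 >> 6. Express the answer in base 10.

0x398 = 1110011000
shift right by 6 → 0000001110 = 14
(equivalently, floor(920 / 64))

14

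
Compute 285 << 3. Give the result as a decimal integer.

2280

285 = 000100011101
shift left by 3 → 100011101000 = 2280
(equivalently, 285 × 2^3 = 285 × 8)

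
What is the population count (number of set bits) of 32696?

32696 = 111111110111000
Count the 1s: 1 + 1 + 1 + 1 + 1 + 1 + 1 + 1 + 1 + 1 + 1 = 11

11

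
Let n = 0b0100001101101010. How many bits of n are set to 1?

7

n = 100001101101010
Count the 1s: 1 + 1 + 1 + 1 + 1 + 1 + 1 = 7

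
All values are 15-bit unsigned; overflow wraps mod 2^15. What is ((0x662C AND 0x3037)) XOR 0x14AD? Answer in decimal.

13449

0x662C = 110011000101100
0x3037 = 011000000110111
→ AND → 010000000100100 = 8228
0x14AD = 001010010101101
→ XOR → 011010010001001 = 13449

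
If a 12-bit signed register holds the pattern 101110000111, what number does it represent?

pattern = 101110000111 (MSB is 1 ⇒ negative)
Invert: 010001111000, add 1 → 010001111001 = 1145, so the value is -1145.
(Equivalently: 2951 - 2^12 = 2951 - 4096 = -1145.)

-1145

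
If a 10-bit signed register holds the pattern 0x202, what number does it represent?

pattern = 1000000010 (MSB is 1 ⇒ negative)
Invert: 0111111101, add 1 → 0111111110 = 510, so the value is -510.
(Equivalently: 514 - 2^10 = 514 - 1024 = -510.)

-510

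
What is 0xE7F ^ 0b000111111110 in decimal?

3969

0xE7F = 111001111111
b = 000111111110
XOR → 111110000001 = 3969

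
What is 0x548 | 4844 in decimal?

0x548 = 0010101001000
4844 = 1001011101100
 OR → 1011111101100 = 6124

6124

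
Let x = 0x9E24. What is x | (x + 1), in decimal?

x = 1001111000100100 = 40484
x + 1 = 1001111000100101
OR    = 1001111000100101 = 40485
(x | (x + 1) sets the lowest cleared bit.)

40485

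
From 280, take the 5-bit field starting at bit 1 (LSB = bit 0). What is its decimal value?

12

v = 0100011000
Shift right by 1: 010001100
Mask low 5 bits: 01100 = 12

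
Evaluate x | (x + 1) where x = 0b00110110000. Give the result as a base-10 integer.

x = 110110000 = 432
x + 1 = 110110001
OR    = 110110001 = 433
(x | (x + 1) sets the lowest cleared bit.)

433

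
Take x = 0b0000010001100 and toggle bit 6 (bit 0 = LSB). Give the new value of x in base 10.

204

x = 0000010001100
bit 6 is currently 0; toggle it via x ^ (1 << 6) = x ^ 64
→ 0000011001100 = 204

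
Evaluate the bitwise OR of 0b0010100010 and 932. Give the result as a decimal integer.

a = 0010100010
932 = 1110100100
 OR → 1110100110 = 934

934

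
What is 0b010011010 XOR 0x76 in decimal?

a = 10011010
0x76 = 01110110
XOR → 11101100 = 236

236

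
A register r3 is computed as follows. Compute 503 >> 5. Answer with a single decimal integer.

15

503 = 111110111
shift right by 5 → 000001111 = 15
(equivalently, floor(503 / 32))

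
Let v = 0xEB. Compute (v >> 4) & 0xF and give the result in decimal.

14

v = 11101011
Shift right by 4: 1110
Mask low 4 bits: 1110 = 14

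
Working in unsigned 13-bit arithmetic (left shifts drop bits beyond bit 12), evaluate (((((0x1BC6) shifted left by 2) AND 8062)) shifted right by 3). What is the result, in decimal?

483

0x1BC6 = 1101111000110
→ shifted left by 2 (mod 2^13) → 0111100011000 = 3864
8062 = 1111101111110
→ AND → 0111100011000 = 3864
→ shifted right by 3 → 0000111100011 = 483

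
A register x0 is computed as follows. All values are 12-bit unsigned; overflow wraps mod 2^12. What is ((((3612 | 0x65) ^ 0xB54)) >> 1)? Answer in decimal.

660

3612 = 111000011100
0x65 = 000001100101
→ | → 111001111101 = 3709
0xB54 = 101101010100
→ ^ → 010100101001 = 1321
→ >> 1 → 001010010100 = 660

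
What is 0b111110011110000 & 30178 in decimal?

a = 111110011110000
30178 = 111010111100010
AND → 111010011100000 = 29920

29920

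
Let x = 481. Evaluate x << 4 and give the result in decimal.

481 = 0000111100001
shift left by 4 → 1111000010000 = 7696
(equivalently, 481 × 2^4 = 481 × 16)

7696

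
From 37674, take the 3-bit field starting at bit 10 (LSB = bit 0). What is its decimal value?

v = 1001001100101010
Shift right by 10: 100100
Mask low 3 bits: 100 = 4

4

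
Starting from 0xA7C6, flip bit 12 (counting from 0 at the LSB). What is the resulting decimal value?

x = 1010011111000110
bit 12 is currently 0; toggle it via x ^ (1 << 12) = x ^ 4096
→ 1011011111000110 = 47046

47046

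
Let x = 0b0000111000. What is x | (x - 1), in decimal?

63

x = 111000 = 56
x - 1 = 110111
OR    = 111111 = 63
(x | (x - 1) sets all bits below the lowest set bit.)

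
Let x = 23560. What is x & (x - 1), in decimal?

23552

x = 101110000001000 = 23560
x - 1 = 101110000000111
AND   = 101110000000000 = 23552
(x & (x - 1) clears the lowest set bit of x.)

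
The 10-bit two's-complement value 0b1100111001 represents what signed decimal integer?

-199

pattern = 1100111001 (MSB is 1 ⇒ negative)
Invert: 0011000110, add 1 → 0011000111 = 199, so the value is -199.
(Equivalently: 825 - 2^10 = 825 - 1024 = -199.)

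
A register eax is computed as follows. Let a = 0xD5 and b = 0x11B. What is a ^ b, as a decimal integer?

462

0xD5 = 011010101
0x11B = 100011011
XOR → 111001110 = 462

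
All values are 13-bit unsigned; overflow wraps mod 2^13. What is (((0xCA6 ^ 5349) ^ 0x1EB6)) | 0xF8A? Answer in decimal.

4095

0xCA6 = 0110010100110
5349 = 1010011100101
→ ^ → 1100001000011 = 6211
0x1EB6 = 1111010110110
→ ^ → 0011011110101 = 1781
0xF8A = 0111110001010
→ | → 0111111111111 = 4095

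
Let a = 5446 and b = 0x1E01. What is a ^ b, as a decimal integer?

5446 = 1010101000110
0x1E01 = 1111000000001
XOR → 0101101000111 = 2887

2887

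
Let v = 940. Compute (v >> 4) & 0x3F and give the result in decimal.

v = 1110101100
Shift right by 4: 111010
Mask low 6 bits: 111010 = 58

58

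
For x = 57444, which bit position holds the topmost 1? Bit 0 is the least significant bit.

15

57444 = 1110000001100100
The topmost 1 is at position 15 (since 2^15 = 32768 ≤ 57444 < 65536).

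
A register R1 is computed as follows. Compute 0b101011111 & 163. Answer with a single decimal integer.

3

a = 101011111
163 = 010100011
AND → 000000011 = 3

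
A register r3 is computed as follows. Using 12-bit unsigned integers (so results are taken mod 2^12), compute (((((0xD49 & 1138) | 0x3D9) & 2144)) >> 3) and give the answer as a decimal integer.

0xD49 = 110101001001
1138 = 010001110010
→ & → 010001000000 = 1088
0x3D9 = 001111011001
→ | → 011111011001 = 2009
2144 = 100001100000
→ & → 000001000000 = 64
→ >> 3 → 000000001000 = 8

8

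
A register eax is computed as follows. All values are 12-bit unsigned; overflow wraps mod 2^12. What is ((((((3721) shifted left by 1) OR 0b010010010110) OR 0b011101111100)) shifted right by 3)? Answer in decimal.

3721 = 111010001001
→ shifted left by 1 (mod 2^12) → 110100010010 = 3346
0b010010010110 = 010010010110
→ OR → 110110010110 = 3478
0b011101111100 = 011101111100
→ OR → 111111111110 = 4094
→ shifted right by 3 → 000111111111 = 511

511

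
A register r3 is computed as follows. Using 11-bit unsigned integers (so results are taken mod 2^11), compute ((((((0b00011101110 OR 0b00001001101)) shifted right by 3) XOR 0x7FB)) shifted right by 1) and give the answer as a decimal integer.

0b00011101110 = 00011101110
0b00001001101 = 00001001101
→ OR → 00011101111 = 239
→ shifted right by 3 → 00000011101 = 29
0x7FB = 11111111011
→ XOR → 11111100110 = 2022
→ shifted right by 1 → 01111110011 = 1011

1011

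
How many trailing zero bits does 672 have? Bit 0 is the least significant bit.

5

672 = 1010100000
Trailing zeros: 5, so the lowest set bit is bit 5 (value 32).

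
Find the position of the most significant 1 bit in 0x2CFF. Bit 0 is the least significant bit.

0x2CFF = 10110011111111
The topmost 1 is at position 13 (since 2^13 = 8192 ≤ 11519 < 16384).

13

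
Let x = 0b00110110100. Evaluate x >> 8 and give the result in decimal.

x = 110110100
shift right by 8 → 000000001 = 1
(equivalently, floor(436 / 256))

1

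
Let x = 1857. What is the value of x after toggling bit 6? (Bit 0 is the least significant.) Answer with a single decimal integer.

x = 11101000001
bit 6 is currently 1; toggle it via x ^ (1 << 6) = x ^ 64
→ 11100000001 = 1793

1793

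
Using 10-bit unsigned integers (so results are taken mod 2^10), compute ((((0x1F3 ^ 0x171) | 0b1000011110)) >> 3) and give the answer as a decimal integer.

83

0x1F3 = 0111110011
0x171 = 0101110001
→ ^ → 0010000010 = 130
0b1000011110 = 1000011110
→ | → 1010011110 = 670
→ >> 3 → 0001010011 = 83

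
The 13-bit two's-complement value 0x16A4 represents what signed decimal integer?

pattern = 1011010100100 (MSB is 1 ⇒ negative)
Invert: 0100101011011, add 1 → 0100101011100 = 2396, so the value is -2396.
(Equivalently: 5796 - 2^13 = 5796 - 8192 = -2396.)

-2396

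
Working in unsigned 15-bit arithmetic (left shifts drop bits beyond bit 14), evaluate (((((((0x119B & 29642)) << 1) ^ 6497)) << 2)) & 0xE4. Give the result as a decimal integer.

0x119B = 001000110011011
29642 = 111001111001010
→ & → 001000110001010 = 4490
→ << 1 (mod 2^15) → 010001100010100 = 8980
6497 = 001100101100001
→ ^ → 011101001110101 = 14965
→ << 2 (mod 2^15) → 110100111010100 = 27092
0xE4 = 000000011100100
→ & → 000000011000100 = 196

196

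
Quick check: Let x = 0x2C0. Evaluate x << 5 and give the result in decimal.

0x2C0 = 000001011000000
shift left by 5 → 101100000000000 = 22528
(equivalently, 704 × 2^5 = 704 × 32)

22528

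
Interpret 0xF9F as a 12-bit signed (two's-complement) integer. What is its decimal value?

-97

pattern = 111110011111 (MSB is 1 ⇒ negative)
Invert: 000001100000, add 1 → 000001100001 = 97, so the value is -97.
(Equivalently: 3999 - 2^12 = 3999 - 4096 = -97.)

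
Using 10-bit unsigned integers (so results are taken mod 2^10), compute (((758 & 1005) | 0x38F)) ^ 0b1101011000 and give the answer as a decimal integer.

183

758 = 1011110110
1005 = 1111101101
→ & → 1011100100 = 740
0x38F = 1110001111
→ | → 1111101111 = 1007
0b1101011000 = 1101011000
→ ^ → 0010110111 = 183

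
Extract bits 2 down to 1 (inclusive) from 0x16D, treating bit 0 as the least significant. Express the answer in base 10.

2

v = 0101101101
Shift right by 1: 010110110
Mask low 2 bits: 10 = 2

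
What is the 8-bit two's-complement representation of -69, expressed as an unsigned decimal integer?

69 in 8 bits: 01000101
Invert: 10111010
Add 1:  10111011 = 187
(Check: 2^8 - 69 = 256 - 69 = 187.)

187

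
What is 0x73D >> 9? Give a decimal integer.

3

0x73D = 11100111101
shift right by 9 → 00000000011 = 3
(equivalently, floor(1853 / 512))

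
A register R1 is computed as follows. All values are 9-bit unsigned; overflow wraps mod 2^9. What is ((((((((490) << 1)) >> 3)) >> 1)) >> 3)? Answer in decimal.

3

490 = 111101010
→ << 1 (mod 2^9) → 111010100 = 468
→ >> 3 → 000111010 = 58
→ >> 1 → 000011101 = 29
→ >> 3 → 000000011 = 3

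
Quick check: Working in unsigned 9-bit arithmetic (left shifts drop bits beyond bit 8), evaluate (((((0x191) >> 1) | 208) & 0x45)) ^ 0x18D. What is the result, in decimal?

0x191 = 110010001
→ >> 1 → 011001000 = 200
208 = 011010000
→ | → 011011000 = 216
0x45 = 001000101
→ & → 001000000 = 64
0x18D = 110001101
→ ^ → 111001101 = 461

461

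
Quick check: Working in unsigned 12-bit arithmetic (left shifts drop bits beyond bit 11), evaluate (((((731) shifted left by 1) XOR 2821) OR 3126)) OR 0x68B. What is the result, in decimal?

3775

731 = 001011011011
→ shifted left by 1 (mod 2^12) → 010110110110 = 1462
2821 = 101100000101
→ XOR → 111010110011 = 3763
3126 = 110000110110
→ OR → 111010110111 = 3767
0x68B = 011010001011
→ OR → 111010111111 = 3775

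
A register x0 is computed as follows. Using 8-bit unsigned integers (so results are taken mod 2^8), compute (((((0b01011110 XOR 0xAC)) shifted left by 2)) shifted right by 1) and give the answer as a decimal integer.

0b01011110 = 01011110
0xAC = 10101100
→ XOR → 11110010 = 242
→ shifted left by 2 (mod 2^8) → 11001000 = 200
→ shifted right by 1 → 01100100 = 100

100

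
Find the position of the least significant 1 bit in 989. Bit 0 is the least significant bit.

989 = 1111011101
Trailing zeros: 0, so the lowest set bit is bit 0 (value 1).

0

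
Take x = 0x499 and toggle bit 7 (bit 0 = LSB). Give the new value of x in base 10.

x = 10010011001
bit 7 is currently 1; toggle it via x ^ (1 << 7) = x ^ 128
→ 10000011001 = 1049

1049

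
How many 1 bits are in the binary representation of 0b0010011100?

n = 10011100
Count the 1s: 1 + 1 + 1 + 1 = 4

4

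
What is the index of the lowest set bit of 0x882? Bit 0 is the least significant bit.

0x882 = 100010000010
Trailing zeros: 1, so the lowest set bit is bit 1 (value 2).

1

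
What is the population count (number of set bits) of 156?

156 = 10011100
Count the 1s: 1 + 1 + 1 + 1 = 4

4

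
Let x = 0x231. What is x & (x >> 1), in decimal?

16

x = 1000110001 = 561
x>>1 = 0100011000
AND  = 0000010000 = 16
(x & (x >> 1) has a 1 wherever x has two consecutive 1 bits.)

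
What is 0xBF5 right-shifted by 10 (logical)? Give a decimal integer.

0xBF5 = 101111110101
shift right by 10 → 000000000010 = 2
(equivalently, floor(3061 / 1024))

2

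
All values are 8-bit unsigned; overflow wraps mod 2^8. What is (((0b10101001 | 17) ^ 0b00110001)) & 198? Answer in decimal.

0b10101001 = 10101001
17 = 00010001
→ | → 10111001 = 185
0b00110001 = 00110001
→ ^ → 10001000 = 136
198 = 11000110
→ & → 10000000 = 128

128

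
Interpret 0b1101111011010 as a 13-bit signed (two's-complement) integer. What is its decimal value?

pattern = 1101111011010 (MSB is 1 ⇒ negative)
Invert: 0010000100101, add 1 → 0010000100110 = 1062, so the value is -1062.
(Equivalently: 7130 - 2^13 = 7130 - 8192 = -1062.)

-1062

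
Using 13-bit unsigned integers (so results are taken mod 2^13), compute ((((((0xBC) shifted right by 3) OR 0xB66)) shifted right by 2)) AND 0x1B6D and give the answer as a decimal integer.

0xBC = 0000010111100
→ shifted right by 3 → 0000000010111 = 23
0xB66 = 0101101100110
→ OR → 0101101110111 = 2935
→ shifted right by 2 → 0001011011101 = 733
0x1B6D = 1101101101101
→ AND → 0001001001101 = 589

589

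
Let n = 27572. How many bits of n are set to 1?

27572 = 110101110110100
Count the 1s: 1 + 1 + 1 + 1 + 1 + 1 + 1 + 1 + 1 = 9

9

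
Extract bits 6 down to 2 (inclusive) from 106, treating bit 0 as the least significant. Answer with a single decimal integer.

v = 001101010
Shift right by 2: 0011010
Mask low 5 bits: 11010 = 26

26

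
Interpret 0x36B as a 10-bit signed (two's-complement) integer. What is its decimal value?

pattern = 1101101011 (MSB is 1 ⇒ negative)
Invert: 0010010100, add 1 → 0010010101 = 149, so the value is -149.
(Equivalently: 875 - 2^10 = 875 - 1024 = -149.)

-149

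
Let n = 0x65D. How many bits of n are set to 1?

0x65D = 11001011101
Count the 1s: 1 + 1 + 1 + 1 + 1 + 1 + 1 = 7

7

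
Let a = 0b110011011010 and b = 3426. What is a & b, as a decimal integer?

3138

a = 110011011010
3426 = 110101100010
AND → 110001000010 = 3138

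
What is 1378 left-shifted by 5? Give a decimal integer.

1378 = 0000010101100010
shift left by 5 → 1010110001000000 = 44096
(equivalently, 1378 × 2^5 = 1378 × 32)

44096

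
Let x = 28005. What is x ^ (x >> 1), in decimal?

x = 110110101100101 = 28005
x>>1 = 011011010110010
XOR  = 101101111010111 = 23511
(x ^ (x >> 1) gives the standard binary-reflected Gray code of x.)

23511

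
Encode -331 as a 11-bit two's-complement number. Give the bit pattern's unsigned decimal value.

331 in 11 bits: 00101001011
Invert: 11010110100
Add 1:  11010110101 = 1717
(Check: 2^11 - 331 = 2048 - 331 = 1717.)

1717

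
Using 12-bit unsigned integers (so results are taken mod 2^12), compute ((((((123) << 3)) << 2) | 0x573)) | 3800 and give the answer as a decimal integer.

123 = 000001111011
→ << 3 (mod 2^12) → 001111011000 = 984
→ << 2 (mod 2^12) → 111101100000 = 3936
0x573 = 010101110011
→ | → 111101110011 = 3955
3800 = 111011011000
→ | → 111111111011 = 4091

4091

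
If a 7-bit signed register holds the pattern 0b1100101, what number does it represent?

pattern = 1100101 (MSB is 1 ⇒ negative)
Invert: 0011010, add 1 → 0011011 = 27, so the value is -27.
(Equivalently: 101 - 2^7 = 101 - 128 = -27.)

-27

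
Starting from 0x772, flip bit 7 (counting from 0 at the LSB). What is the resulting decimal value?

2034

x = 11101110010
bit 7 is currently 0; toggle it via x ^ (1 << 7) = x ^ 128
→ 11111110010 = 2034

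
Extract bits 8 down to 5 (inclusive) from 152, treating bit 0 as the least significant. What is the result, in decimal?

v = 010011000
Shift right by 5: 0100
Mask low 4 bits: 0100 = 4

4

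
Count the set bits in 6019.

6019 = 1011110000011
Count the 1s: 1 + 1 + 1 + 1 + 1 + 1 + 1 = 7

7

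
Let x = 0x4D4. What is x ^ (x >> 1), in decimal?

x = 10011010100 = 1236
x>>1 = 01001101010
XOR  = 11010111110 = 1726
(x ^ (x >> 1) gives the standard binary-reflected Gray code of x.)

1726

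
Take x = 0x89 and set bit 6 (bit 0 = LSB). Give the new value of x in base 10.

x = 00010001001
bit 6 is currently 0; set it via x | (1 << 6) = x | 64
→ 00011001001 = 201

201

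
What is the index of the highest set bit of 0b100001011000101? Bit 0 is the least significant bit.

14

0b100001011000101 = 100001011000101
The topmost 1 is at position 14 (since 2^14 = 16384 ≤ 17093 < 32768).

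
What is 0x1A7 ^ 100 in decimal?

451

0x1A7 = 110100111
100 = 001100100
XOR → 111000011 = 451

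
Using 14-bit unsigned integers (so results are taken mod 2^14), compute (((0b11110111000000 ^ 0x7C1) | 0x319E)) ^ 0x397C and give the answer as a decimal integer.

0b11110111000000 = 11110111000000
0x7C1 = 00011111000001
→ ^ → 11101000000001 = 14849
0x319E = 11000110011110
→ | → 11101110011111 = 15263
0x397C = 11100101111100
→ ^ → 00001011100011 = 739

739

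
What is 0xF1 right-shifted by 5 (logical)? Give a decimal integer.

0xF1 = 11110001
shift right by 5 → 00000111 = 7
(equivalently, floor(241 / 32))

7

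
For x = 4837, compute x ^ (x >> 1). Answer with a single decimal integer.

7063

x = 1001011100101 = 4837
x>>1 = 0100101110010
XOR  = 1101110010111 = 7063
(x ^ (x >> 1) gives the standard binary-reflected Gray code of x.)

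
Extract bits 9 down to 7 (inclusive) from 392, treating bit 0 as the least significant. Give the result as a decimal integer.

3

v = 000110001000
Shift right by 7: 00011
Mask low 3 bits: 011 = 3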